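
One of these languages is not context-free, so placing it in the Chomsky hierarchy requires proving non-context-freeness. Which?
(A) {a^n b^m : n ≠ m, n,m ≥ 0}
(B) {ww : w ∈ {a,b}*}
(B) {ww : w ∈ {a,b}*}

(B) {ww : w ∈ {a,b}*} requires the CFL pumping lemma.

- {a^n b^m : n ≠ m, n,m ≥ 0} is context-free (but not regular)
  • Can be shown non-regular with the regular pumping lemma
  • After pumping a's, we can make n = m

- {ww : w ∈ {a,b}*} is NOT context-free
  • Requires the CFL pumping lemma to prove
  • Even a PDA cannot compare two arbitrary halves symbol by symbol; CFL pumping on a^p b^p a^p b^p fails

The CFL pumping lemma is "stronger" in that it can prove non-membership
in the larger class of context-free languages.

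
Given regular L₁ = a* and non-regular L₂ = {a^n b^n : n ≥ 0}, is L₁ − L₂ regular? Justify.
Yes — L₁ − L₂ is regular.

The only string of a* that lies in {a^n b^n} is ε, so L₁ − L₂ = a* − {ε} = a⁺ = aa*, which is regular.

Note that the bare facts "L₁ regular, L₂ non-regular" do not settle the question by themselves: the closure of regular languages under ∪, ∩, complement and difference applies only when BOTH operands are regular. With a non-regular operand the result can come out regular or non-regular depending on the specific languages, so one has to work out L₁ − L₂ for this particular pair, as above.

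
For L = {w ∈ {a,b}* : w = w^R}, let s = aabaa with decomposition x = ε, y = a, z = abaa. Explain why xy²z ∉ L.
xy²z = aaabaa ∉ L

Pumping with i = 2 replaces y = a by y² = aa:
- Original: s = xyz = aabaa; aabaa reversed is aabaa, the same string, so it is a palindrome and is in L
- Pumped: xy²z = ε · aa · abaa = aaabaa
- aaabaa reversed is aabaaa ≠ aaabaa, so it is not a palindrome and is not in L

The pumping lemma would require xy²z ∈ L, so this decomposition yields a contradiction.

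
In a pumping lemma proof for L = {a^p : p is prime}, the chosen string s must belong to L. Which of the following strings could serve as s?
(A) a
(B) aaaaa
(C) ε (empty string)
(B) aaaaa

The pumping lemma is applied to a string s that lies in L, so first check membership of each option:
- (A) a has length 1, which is not prime, so it is not in L ✗
- (B) aaaaa has length 5, which is prime, so it is in L ✓
- (C) ε has length 0, which is not prime, so it is not in L ✗

Only (B) aaaaa is in L, so it is the only candidate that could play the role of s.
(In a complete proof one picks s in terms of the pumping length p so that |s| ≥ p is guaranteed; a fixed string like aaaaa illustrates the shape of such an s.)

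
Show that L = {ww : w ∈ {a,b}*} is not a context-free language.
Assume for contradiction that L is context-free, and let p ≥ 1 be the pumping length given by the pumping lemma for CFLs.
Choose s = a^p b^p a^p b^p. Then s ∈ L (take w = a^p b^p) and |s| = 4p ≥ p.
By the CFL pumping lemma, s = uvxyz for some u, v, x, y, z with |vxy| ≤ p, |vy| ≥ 1, and uv^i xy^i z ∈ L for every i ≥ 0.

Write s as four blocks A₁ B₁ A₂ B₂ with A₁ = A₂ = a^p and B₁ = B₂ = b^p. Since |vxy| ≤ p, the window vxy lies inside at most two adjacent blocks. Take i = 0 and let t = uxz, so |t| = 4p − |vy| with 1 ≤ |vy| ≤ p. If |t| is odd, t ∉ L immediately, so assume |vy| is even (hence |vy| ≥ 2) and |t|/2 = 2p − |vy|/2, which satisfies p ≤ |t|/2 ≤ 2p − 1.

Case 1 (vxy inside A₁B₁): t = a^(p−j) b^(p−l) a^p b^p with j + l = |vy|. The second half of t has length < 2p, so it is a suffix of the trailing a^p b^p and ends in b; the first half is a^(p−j) b^(p−l) a^((j+l)/2), which ends in a because (j+l)/2 ≥ 1. The halves differ, so t ∉ L.

Case 2 (vxy inside B₁A₂, straddling the middle): t = a^p b^(p−j) a^(p−l) b^p with j + l = |vy|. If t = ww, then w is a prefix of t of length ≥ p, so w begins with a^p; and w is a suffix of t of length ≥ p, so w ends with b^p. That forces |w| ≥ 2p, contradicting |w| = |t|/2 ≤ 2p − 1. So t ∉ L.

Case 3 (vxy inside A₂B₂): t = a^p b^p a^(p−j) b^(p−l) with j + l = |vy|. The first half of t is a prefix of a^p b^p, so it begins with a; the second half is b^((j+l)/2) a^(p−j) b^(p−l), which begins with b. The halves differ, so t ∉ L.

In every case uv⁰xy⁰z = uxz ∉ L.

This contradicts the CFL pumping lemma, which requires uv^i xy^i z ∈ L for all i ≥ 0.
Hence L = {ww : w ∈ {a,b}*} is not context-free. ∎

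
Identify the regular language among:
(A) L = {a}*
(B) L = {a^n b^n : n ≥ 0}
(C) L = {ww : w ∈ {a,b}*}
(A) {a}*

(A) L = {a}* is regular.

This can be recognized by a finite automaton (DFA/NFA).
Regular expressions like {a}* define regular languages.

The other choices are not regular:
- {a^n b^n : n ≥ 0}: After pumping, the number of a's and b's become unequal
- {ww : w ∈ {a,b}*}: After pumping, the two halves no longer match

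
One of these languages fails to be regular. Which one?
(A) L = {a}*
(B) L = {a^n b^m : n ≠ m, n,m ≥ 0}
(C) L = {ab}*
(B) {a^n b^m : n ≠ m, n,m ≥ 0}

(B) L = {a^n b^m : n ≠ m, n,m ≥ 0} is NOT regular.

The pumping lemma can be used to prove this:
After pumping a's, we can make n = m

The other languages are regular because they can be recognized by finite automata.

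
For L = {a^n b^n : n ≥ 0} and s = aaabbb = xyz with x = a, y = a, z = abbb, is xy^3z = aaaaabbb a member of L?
No

xy³z = a · aaa · abbb = aaaaabbb.
aaaaabbb has 5 a's and 3 b's; 5 ≠ 3, so it is not in L.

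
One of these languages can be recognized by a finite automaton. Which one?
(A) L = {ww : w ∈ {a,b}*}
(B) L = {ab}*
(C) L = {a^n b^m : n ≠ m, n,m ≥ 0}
(B) {ab}*

(B) L = {ab}* is regular.

This can be recognized by a finite automaton (DFA/NFA).
Regular expressions like {ab}* define regular languages.

The other choices are not regular:
- {ww : w ∈ {a,b}*}: After pumping, the two halves no longer match
- {a^n b^m : n ≠ m, n,m ≥ 0}: After pumping a's, we can make n = m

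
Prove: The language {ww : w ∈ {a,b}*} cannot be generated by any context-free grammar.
Assume for contradiction that L is context-free, and let p ≥ 1 be the pumping length given by the pumping lemma for CFLs.
Choose s = a^p b^p a^p b^p. Then s ∈ L (take w = a^p b^p) and |s| = 4p ≥ p.
By the CFL pumping lemma, s = uvxyz for some u, v, x, y, z with |vxy| ≤ p, |vy| ≥ 1, and uv^i xy^i z ∈ L for every i ≥ 0.

Write s as four blocks A₁ B₁ A₂ B₂ with A₁ = A₂ = a^p and B₁ = B₂ = b^p. Since |vxy| ≤ p, the window vxy lies inside at most two adjacent blocks. Take i = 0 and let t = uxz, so |t| = 4p − |vy| with 1 ≤ |vy| ≤ p. If |t| is odd, t ∉ L immediately, so assume |vy| is even (hence |vy| ≥ 2) and |t|/2 = 2p − |vy|/2, which satisfies p ≤ |t|/2 ≤ 2p − 1.

Case 1 (vxy inside A₁B₁): t = a^(p−j) b^(p−l) a^p b^p with j + l = |vy|. The second half of t has length < 2p, so it is a suffix of the trailing a^p b^p and ends in b; the first half is a^(p−j) b^(p−l) a^((j+l)/2), which ends in a because (j+l)/2 ≥ 1. The halves differ, so t ∉ L.

Case 2 (vxy inside B₁A₂, straddling the middle): t = a^p b^(p−j) a^(p−l) b^p with j + l = |vy|. If t = ww, then w is a prefix of t of length ≥ p, so w begins with a^p; and w is a suffix of t of length ≥ p, so w ends with b^p. That forces |w| ≥ 2p, contradicting |w| = |t|/2 ≤ 2p − 1. So t ∉ L.

Case 3 (vxy inside A₂B₂): t = a^p b^p a^(p−j) b^(p−l) with j + l = |vy|. The first half of t is a prefix of a^p b^p, so it begins with a; the second half is b^((j+l)/2) a^(p−j) b^(p−l), which begins with b. The halves differ, so t ∉ L.

In every case uv⁰xy⁰z = uxz ∉ L.

This contradicts the CFL pumping lemma, which requires uv^i xy^i z ∈ L for all i ≥ 0.
Hence L = {ww : w ∈ {a,b}*} is not context-free. ∎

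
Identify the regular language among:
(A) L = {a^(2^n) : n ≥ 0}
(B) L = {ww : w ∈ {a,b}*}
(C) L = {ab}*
(C) {ab}*

(C) L = {ab}* is regular.

This can be recognized by a finite automaton (DFA/NFA).
Regular expressions like {ab}* define regular languages.

The other choices are not regular:
- {a^(2^n) : n ≥ 0}: After pumping, length is no longer a power of 2
- {ww : w ∈ {a,b}*}: After pumping, the two halves no longer match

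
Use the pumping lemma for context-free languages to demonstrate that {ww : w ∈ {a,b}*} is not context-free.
Assume for contradiction that L is context-free, and let p ≥ 1 be the pumping length given by the pumping lemma for CFLs.
Choose s = a^p b^p a^p b^p. Then s ∈ L (take w = a^p b^p) and |s| = 4p ≥ p.
By the CFL pumping lemma, s = uvxyz for some u, v, x, y, z with |vxy| ≤ p, |vy| ≥ 1, and uv^i xy^i z ∈ L for every i ≥ 0.

Write s as four blocks A₁ B₁ A₂ B₂ with A₁ = A₂ = a^p and B₁ = B₂ = b^p. Since |vxy| ≤ p, the window vxy lies inside at most two adjacent blocks. Take i = 0 and let t = uxz, so |t| = 4p − |vy| with 1 ≤ |vy| ≤ p. If |t| is odd, t ∉ L immediately, so assume |vy| is even (hence |vy| ≥ 2) and |t|/2 = 2p − |vy|/2, which satisfies p ≤ |t|/2 ≤ 2p − 1.

Case 1 (vxy inside A₁B₁): t = a^(p−j) b^(p−l) a^p b^p with j + l = |vy|. The second half of t has length < 2p, so it is a suffix of the trailing a^p b^p and ends in b; the first half is a^(p−j) b^(p−l) a^((j+l)/2), which ends in a because (j+l)/2 ≥ 1. The halves differ, so t ∉ L.

Case 2 (vxy inside B₁A₂, straddling the middle): t = a^p b^(p−j) a^(p−l) b^p with j + l = |vy|. If t = ww, then w is a prefix of t of length ≥ p, so w begins with a^p; and w is a suffix of t of length ≥ p, so w ends with b^p. That forces |w| ≥ 2p, contradicting |w| = |t|/2 ≤ 2p − 1. So t ∉ L.

Case 3 (vxy inside A₂B₂): t = a^p b^p a^(p−j) b^(p−l) with j + l = |vy|. The first half of t is a prefix of a^p b^p, so it begins with a; the second half is b^((j+l)/2) a^(p−j) b^(p−l), which begins with b. The halves differ, so t ∉ L.

In every case uv⁰xy⁰z = uxz ∉ L.

This contradicts the CFL pumping lemma, which requires uv^i xy^i z ∈ L for all i ≥ 0.
Hence L = {ww : w ∈ {a,b}*} is not context-free. ∎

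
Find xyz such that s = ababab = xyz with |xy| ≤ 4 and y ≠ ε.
x = '', y = 'abab', z = 'ab'

For s = ababab and p = 4, one valid decomposition is:
- x = '' (length 0)
- y = 'abab' (length 4)
- z = 'ab' (length 2)

Verification:
- xyz = '' + 'abab' + 'ab' = ababab ✓
- |xy| = 4 ≤ 4 ✓
- |y| = 4 > 0 ✓

All pumping lemma constraints are satisfied.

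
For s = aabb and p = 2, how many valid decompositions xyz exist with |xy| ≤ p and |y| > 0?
3

For s = 'aabb' with pumping length p = 2:

Constraints: |xy| ≤ 2, |y| > 0

Valid decompositions (|xy| ≤ p, |y| ≥ 1):
  • x='', y='a', z='abb'
  • x='a', y='a', z='bb'
  • x='', y='aa', z='bb'

Total count: 3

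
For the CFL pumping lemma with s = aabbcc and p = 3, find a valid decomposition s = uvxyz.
u='aa', v='b', x='b', y='c', z='c'

For s = aabbcc with pumping length p = 3:

One valid decomposition:
- u = 'aa'
- v = 'b'
- x = 'b'
- y = 'c'
- z = 'c'

Verification:
- uvxyz = 'aa' + 'b' + 'b' + 'c' + 'c' = aabbcc ✓
- |vxy| = |'bbc'| = 3 ≤ 3 ✓
- |vy| = |'bc'| = 2 > 0 ✓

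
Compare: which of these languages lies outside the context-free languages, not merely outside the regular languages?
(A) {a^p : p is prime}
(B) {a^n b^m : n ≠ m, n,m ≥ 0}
(A) {a^p : p is prime}

(A) {a^p : p is prime} requires the CFL pumping lemma.

- {a^n b^m : n ≠ m, n,m ≥ 0} is context-free (but not regular)
  • Can be shown non-regular with the regular pumping lemma
  • After pumping a's, we can make n = m

- {a^p : p is prime} is NOT context-free
  • Requires the CFL pumping lemma to prove
  • The CFL pumping lemma also fails because prime gaps are unbounded

The CFL pumping lemma is "stronger" in that it can prove non-membership
in the larger class of context-free languages.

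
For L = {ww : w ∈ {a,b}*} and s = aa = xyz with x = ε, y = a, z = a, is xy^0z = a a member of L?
No

xy⁰z = ε · ε · a = a.
a has odd length 1, so it cannot be written as ww and is not in L.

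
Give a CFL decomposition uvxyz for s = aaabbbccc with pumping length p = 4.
u='aa', v='a', x='bb', y='b', z='ccc'

For s = aaabbbccc with pumping length p = 4:

One valid decomposition:
- u = 'aa'
- v = 'a'
- x = 'bb'
- y = 'b'
- z = 'ccc'

Verification:
- uvxyz = 'aa' + 'a' + 'bb' + 'b' + 'ccc' = aaabbbccc ✓
- |vxy| = |'abbb'| = 4 ≤ 4 ✓
- |vy| = |'ab'| = 2 > 0 ✓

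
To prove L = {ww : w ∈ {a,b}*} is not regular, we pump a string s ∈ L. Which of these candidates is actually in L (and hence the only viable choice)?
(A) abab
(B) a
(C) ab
(A) abab

The pumping lemma is applied to a string s that lies in L, so first check membership of each option:
- (A) abab splits into halves ab · ab, which are equal, so it is in L (w = ab) ✓
- (B) a has odd length 1, so it cannot be written as ww and is not in L ✗
- (C) ab has length 2; its halves are a and b, which differ, so it is not in L ✗

Only (A) abab is in L, so it is the only candidate that could play the role of s.
(In a complete proof one picks s in terms of the pumping length p so that |s| ≥ p is guaranteed; a fixed string like abab illustrates the shape of such an s.)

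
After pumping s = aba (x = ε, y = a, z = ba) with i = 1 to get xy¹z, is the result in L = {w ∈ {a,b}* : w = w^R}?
Yes

xy¹z = ε · a · ba = aba.
aba reversed is aba, the same string, so it is a palindrome and is in L.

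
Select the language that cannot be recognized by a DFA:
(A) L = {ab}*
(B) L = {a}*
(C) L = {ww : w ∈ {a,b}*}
(C) {ww : w ∈ {a,b}*}

(C) L = {ww : w ∈ {a,b}*} is NOT regular.

The pumping lemma can be used to prove this:
After pumping, the two halves no longer match

The other languages are regular because they can be recognized by finite automata.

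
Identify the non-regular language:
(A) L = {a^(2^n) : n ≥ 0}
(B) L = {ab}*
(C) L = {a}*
(A) {a^(2^n) : n ≥ 0}

(A) L = {a^(2^n) : n ≥ 0} is NOT regular.

The pumping lemma can be used to prove this:
After pumping, length is no longer a power of 2

The other languages are regular because they can be recognized by finite automata.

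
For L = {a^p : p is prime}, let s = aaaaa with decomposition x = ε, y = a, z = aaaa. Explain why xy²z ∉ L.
xy²z = aaaaaa ∉ L

Pumping with i = 2 replaces y = a by y² = aa:
- Original: s = xyz = aaaaa; aaaaa has length 5, which is prime, so it is in L
- Pumped: xy²z = ε · aa · aaaa = aaaaaa
- aaaaaa has length 6 = 2 × 3, which is not prime, so it is not in L

The pumping lemma would require xy²z ∈ L, so this decomposition yields a contradiction.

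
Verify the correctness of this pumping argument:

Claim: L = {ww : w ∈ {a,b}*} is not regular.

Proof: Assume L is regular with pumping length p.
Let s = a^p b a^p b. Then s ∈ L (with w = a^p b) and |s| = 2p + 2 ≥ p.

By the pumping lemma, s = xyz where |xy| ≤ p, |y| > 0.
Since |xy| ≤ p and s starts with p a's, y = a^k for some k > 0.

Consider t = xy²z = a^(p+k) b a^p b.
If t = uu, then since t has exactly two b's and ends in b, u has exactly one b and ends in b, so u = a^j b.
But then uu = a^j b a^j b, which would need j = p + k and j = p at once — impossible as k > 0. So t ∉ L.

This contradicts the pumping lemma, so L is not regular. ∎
The proof is correct.

This proof is valid because:
1. s = a^p b a^p b is in L and is chosen in terms of p, so |s| ≥ p holds for every p
2. The decomposition analysis is correct: |xy| ≤ p forces y to lie inside the leading a's
3. The contradiction is valid: the argument shows a^(p+k) b a^p b cannot be split into two equal halves
4. The conclusion follows logically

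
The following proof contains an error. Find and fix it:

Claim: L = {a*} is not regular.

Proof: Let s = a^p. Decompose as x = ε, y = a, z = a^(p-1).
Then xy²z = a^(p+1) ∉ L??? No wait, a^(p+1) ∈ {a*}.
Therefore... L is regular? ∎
Error: The proof attempts to show a*  is not regular, but a* IS regular!

Correction: a* is a regular language (recognized by a simple DFA with one accepting state and self-loop on 'a'). The pumping lemma can only prove non-regularity, not regularity. For regular languages, pumping always works.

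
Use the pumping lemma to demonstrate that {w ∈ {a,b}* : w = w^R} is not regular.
Assume for contradiction that L is regular, and let p ≥ 1 be the pumping length given by the pumping lemma.
Choose s = a^p b a^p. Then s ∈ L (it reads the same in both directions) and |s| = 2p + 1 ≥ p.
By the pumping lemma, s = xyz for some x, y, z with |xy| ≤ p, |y| ≥ 1, and xy^i z ∈ L for every i ≥ 0.
Since |xy| ≤ p and the first p symbols of s are all a's, y = a^k for some k with 1 ≤ k ≤ p.

Take i = 2: xy²z = a^(p + k) b a^p.
Its reversal is a^p b a^(p + k). These differ because the block of a's before the unique b has length p + k in one and p in the other, and p + k ≠ p since k ≥ 1. So xy²z is not a palindrome, i.e. xy²z ∉ L.

This contradicts the pumping lemma, which requires xy^i z ∈ L for all i ≥ 0.
Hence L = {w ∈ {a,b}* : w = w^R} is not regular. ∎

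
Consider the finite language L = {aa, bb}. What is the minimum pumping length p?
p = 3

For a finite language L, the pumping lemma holds vacuously if p > max|s| for s ∈ L.

The longest string in L = {aa, bb} has length 2.
If p = 3, then no string s ∈ L has |s| ≥ p, so the condition is vacuously true.

The minimum pumping length is p = 3.

Why no smaller p works: for any p ≤ 2, the longest string s ∈ L has |s| = 2 ≥ p, so it would
have to be pumpable; but pumping up (i = 2, 3, ...) produces ever longer strings, which cannot all lie in the
finite language L. So the pumping property fails for every p ≤ 2.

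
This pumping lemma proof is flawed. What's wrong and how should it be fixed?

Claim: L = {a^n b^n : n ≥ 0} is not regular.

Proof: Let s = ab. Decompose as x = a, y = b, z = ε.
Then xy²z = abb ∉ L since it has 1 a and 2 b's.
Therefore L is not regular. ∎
Error: The string s = ab might be shorter than the pumping length p.

Correction: Choose s = a^p b^p to ensure |s| ≥ p. Also, the decomposition is wrong: with |xy| ≤ p, y cannot include b's when s starts with p a's.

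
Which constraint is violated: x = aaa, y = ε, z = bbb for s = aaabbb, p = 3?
Violated: |y| > 0

The decomposition x = aaa, y = ε, z = bbb for s = aaabbb with p = 3
violates the constraint: |y| > 0

|y| = 0, but the pumping lemma requires |y| > 0 (y must be non-empty).

Pumping lemma constraints:
1. xyz = s (decomposition is valid)
2. |xy| ≤ p
3. |y| > 0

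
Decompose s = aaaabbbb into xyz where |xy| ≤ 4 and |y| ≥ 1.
x = '', y = 'aaa', z = 'abbbb'

For s = aaaabbbb and p = 4, one valid decomposition is:
- x = '' (length 0)
- y = 'aaa' (length 3)
- z = 'abbbb' (length 5)

Verification:
- xyz = '' + 'aaa' + 'abbbb' = aaaabbbb ✓
- |xy| = 3 ≤ 4 ✓
- |y| = 3 > 0 ✓

All pumping lemma constraints are satisfied.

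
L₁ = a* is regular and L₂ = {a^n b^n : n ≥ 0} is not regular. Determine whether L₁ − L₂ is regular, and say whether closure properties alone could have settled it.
Yes — L₁ − L₂ is regular.

The only string of a* that lies in {a^n b^n} is ε, so L₁ − L₂ = a* − {ε} = a⁺ = aa*, which is regular.

Note that the bare facts "L₁ regular, L₂ non-regular" do not settle the question by themselves: the closure of regular languages under ∪, ∩, complement and difference applies only when BOTH operands are regular. With a non-regular operand the result can come out regular or non-regular depending on the specific languages, so one has to work out L₁ − L₂ for this particular pair, as above.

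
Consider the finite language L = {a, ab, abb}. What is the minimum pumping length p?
p = 4

For a finite language L, the pumping lemma holds vacuously if p > max|s| for s ∈ L.

The longest string in L = {a, ab, abb} has length 3.
If p = 4, then no string s ∈ L has |s| ≥ p, so the condition is vacuously true.

The minimum pumping length is p = 4.

Why no smaller p works: for any p ≤ 3, the longest string s ∈ L has |s| = 3 ≥ p, so it would
have to be pumpable; but pumping up (i = 2, 3, ...) produces ever longer strings, which cannot all lie in the
finite language L. So the pumping property fails for every p ≤ 3.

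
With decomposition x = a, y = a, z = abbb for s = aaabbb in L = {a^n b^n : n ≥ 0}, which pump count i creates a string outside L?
i = 2

xy²z = a · aa · abbb = aaaabbb; aaaabbb has 4 a's and 3 b's; 4 ≠ 3, so it is not in L.
(Other choices also work, e.g. i = 0, 3; only i = 1 is guaranteed to stay in L since xy¹z = s.)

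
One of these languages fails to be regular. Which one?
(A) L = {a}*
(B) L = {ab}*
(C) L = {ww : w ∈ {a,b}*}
(C) {ww : w ∈ {a,b}*}

(C) L = {ww : w ∈ {a,b}*} is NOT regular.

The pumping lemma can be used to prove this:
After pumping, the two halves no longer match

The other languages are regular because they can be recognized by finite automata.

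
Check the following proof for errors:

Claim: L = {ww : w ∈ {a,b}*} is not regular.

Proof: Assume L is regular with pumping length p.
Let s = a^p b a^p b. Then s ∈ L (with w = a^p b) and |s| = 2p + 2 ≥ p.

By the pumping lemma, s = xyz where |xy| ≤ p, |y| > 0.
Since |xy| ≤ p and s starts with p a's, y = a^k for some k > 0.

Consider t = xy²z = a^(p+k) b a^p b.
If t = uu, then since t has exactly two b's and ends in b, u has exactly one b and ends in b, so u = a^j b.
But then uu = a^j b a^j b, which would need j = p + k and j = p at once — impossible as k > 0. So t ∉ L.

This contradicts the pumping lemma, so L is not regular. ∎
The proof is correct.

This proof is valid because:
1. s = a^p b a^p b is in L and is chosen in terms of p, so |s| ≥ p holds for every p
2. The decomposition analysis is correct: |xy| ≤ p forces y to lie inside the leading a's
3. The contradiction is valid: the argument shows a^(p+k) b a^p b cannot be split into two equal halves
4. The conclusion follows logically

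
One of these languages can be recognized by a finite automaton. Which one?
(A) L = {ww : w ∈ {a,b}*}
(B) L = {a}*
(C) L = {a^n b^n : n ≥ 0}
(B) {a}*

(B) L = {a}* is regular.

This can be recognized by a finite automaton (DFA/NFA).
Regular expressions like {a}* define regular languages.

The other choices are not regular:
- {a^n b^n : n ≥ 0}: After pumping, the number of a's and b's become unequal
- {ww : w ∈ {a,b}*}: After pumping, the two halves no longer match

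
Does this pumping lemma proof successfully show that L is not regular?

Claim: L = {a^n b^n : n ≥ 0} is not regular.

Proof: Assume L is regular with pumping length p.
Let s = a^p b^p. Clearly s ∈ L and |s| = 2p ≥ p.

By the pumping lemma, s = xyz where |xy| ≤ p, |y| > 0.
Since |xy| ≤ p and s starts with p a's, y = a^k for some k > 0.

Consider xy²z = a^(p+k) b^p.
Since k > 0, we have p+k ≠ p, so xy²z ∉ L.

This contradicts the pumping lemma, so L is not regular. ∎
The proof is correct.

This proof is valid because:
1. The string s = a^p b^p is correctly in L
2. The decomposition analysis is correct: y must consist only of a's
3. The contradiction is valid: pumping increases a's but not b's
4. The conclusion follows logically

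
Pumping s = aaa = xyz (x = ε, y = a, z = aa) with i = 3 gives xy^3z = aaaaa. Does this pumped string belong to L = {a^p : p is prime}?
Yes

xy³z = ε · aaa · aa = aaaaa.
aaaaa has length 5, which is prime, so it is in L.
(A single pumped string landing in L is not a contradiction by itself; a non-regularity proof needs some i for which xy^i z ∉ L, for every admissible decomposition.)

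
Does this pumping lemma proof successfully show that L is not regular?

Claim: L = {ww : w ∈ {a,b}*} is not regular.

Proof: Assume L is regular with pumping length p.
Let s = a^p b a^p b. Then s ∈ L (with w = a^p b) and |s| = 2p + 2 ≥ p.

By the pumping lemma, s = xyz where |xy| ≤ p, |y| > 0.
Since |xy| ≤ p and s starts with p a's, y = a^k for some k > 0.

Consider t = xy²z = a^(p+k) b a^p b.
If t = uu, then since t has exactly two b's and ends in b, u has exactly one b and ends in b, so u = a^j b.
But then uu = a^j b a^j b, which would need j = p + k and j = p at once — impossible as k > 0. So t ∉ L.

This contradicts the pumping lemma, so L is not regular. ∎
The proof is correct.

This proof is valid because:
1. s = a^p b a^p b is in L and is chosen in terms of p, so |s| ≥ p holds for every p
2. The decomposition analysis is correct: |xy| ≤ p forces y to lie inside the leading a's
3. The contradiction is valid: the argument shows a^(p+k) b a^p b cannot be split into two equal halves
4. The conclusion follows logically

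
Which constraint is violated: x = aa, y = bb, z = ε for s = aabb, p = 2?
Violated: |xy| ≤ p

The decomposition x = aa, y = bb, z = ε for s = aabb with p = 2
violates the constraint: |xy| ≤ p

|xy| = |aabb| = 4 > 2 = p. The decomposition puts too many characters in xy.

Pumping lemma constraints:
1. xyz = s (decomposition is valid)
2. |xy| ≤ p
3. |y| > 0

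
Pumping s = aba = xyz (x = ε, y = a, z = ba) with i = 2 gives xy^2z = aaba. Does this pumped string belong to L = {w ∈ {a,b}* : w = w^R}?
No

xy²z = ε · aa · ba = aaba.
aaba reversed is abaa ≠ aaba, so it is not a palindrome and is not in L.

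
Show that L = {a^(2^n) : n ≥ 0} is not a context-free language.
Assume for contradiction that L is context-free, and let p ≥ 1 be the pumping length given by the pumping lemma for CFLs.
Choose s = a^(2^p). Then s ∈ L and |s| = 2^p ≥ p.
By the CFL pumping lemma, s = uvxyz for some u, v, x, y, z with |vxy| ≤ p, |vy| ≥ 1, and uv^i xy^i z ∈ L for every i ≥ 0.
All symbols are a's, so only lengths matter: let k = |vy|, with 1 ≤ k ≤ |vxy| ≤ p < 2^p.

Take i = 2: |uv²xy²z| = 2^p + k, and 2^p < 2^p + k < 2^p + 2^p = 2^(p+1).
So the length lies strictly between consecutive powers of two and is not a power of 2; uv²xy²z ∉ L.

This contradicts the CFL pumping lemma, which requires uv^i xy^i z ∈ L for all i ≥ 0.
Hence L = {a^(2^n) : n ≥ 0} is not context-free. ∎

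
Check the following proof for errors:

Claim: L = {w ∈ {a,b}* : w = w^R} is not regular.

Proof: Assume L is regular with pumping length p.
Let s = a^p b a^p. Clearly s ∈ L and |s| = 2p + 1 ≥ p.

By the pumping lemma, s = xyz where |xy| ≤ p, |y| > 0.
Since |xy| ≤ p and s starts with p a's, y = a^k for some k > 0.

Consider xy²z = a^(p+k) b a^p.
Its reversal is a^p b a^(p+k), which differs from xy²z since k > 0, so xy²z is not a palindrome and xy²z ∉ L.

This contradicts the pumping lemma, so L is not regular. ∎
The proof is correct.

This proof is valid because:
1. s = a^p b a^p is in L and is chosen in terms of p, so |s| ≥ p holds for every p
2. The decomposition analysis is correct: |xy| ≤ p forces y to lie inside the leading a's
3. The contradiction is valid: a^(p+k) b a^p has more a's before the b than after it, so it is not a palindrome
4. The conclusion follows logically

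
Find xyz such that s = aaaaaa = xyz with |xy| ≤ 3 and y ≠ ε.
x = 'a', y = 'aa', z = 'aaa'

For s = aaaaaa and p = 3, one valid decomposition is:
- x = 'a' (length 1)
- y = 'aa' (length 2)
- z = 'aaa' (length 3)

Verification:
- xyz = 'a' + 'aa' + 'aaa' = aaaaaa ✓
- |xy| = 3 ≤ 3 ✓
- |y| = 2 > 0 ✓

All pumping lemma constraints are satisfied.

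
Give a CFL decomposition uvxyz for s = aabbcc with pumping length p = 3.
u='aa', v='b', x='b', y='c', z='c'

For s = aabbcc with pumping length p = 3:

One valid decomposition:
- u = 'aa'
- v = 'b'
- x = 'b'
- y = 'c'
- z = 'c'

Verification:
- uvxyz = 'aa' + 'b' + 'b' + 'c' + 'c' = aabbcc ✓
- |vxy| = |'bbc'| = 3 ≤ 3 ✓
- |vy| = |'bc'| = 2 > 0 ✓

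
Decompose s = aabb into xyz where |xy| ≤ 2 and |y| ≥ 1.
x = 'a', y = 'a', z = 'bb'

For s = aabb and p = 2, one valid decomposition is:
- x = 'a' (length 1)
- y = 'a' (length 1)
- z = 'bb' (length 2)

Verification:
- xyz = 'a' + 'a' + 'bb' = aabb ✓
- |xy| = 2 ≤ 2 ✓
- |y| = 1 > 0 ✓

All pumping lemma constraints are satisfied.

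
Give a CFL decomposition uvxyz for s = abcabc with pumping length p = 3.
u='ab', v='c', x='a', y='b', z='c'

For s = abcabc with pumping length p = 3:

One valid decomposition:
- u = 'ab'
- v = 'c'
- x = 'a'
- y = 'b'
- z = 'c'

Verification:
- uvxyz = 'ab' + 'c' + 'a' + 'b' + 'c' = abcabc ✓
- |vxy| = |'cab'| = 3 ≤ 3 ✓
- |vy| = |'cb'| = 2 > 0 ✓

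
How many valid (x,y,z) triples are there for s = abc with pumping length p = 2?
3

For s = 'abc' with pumping length p = 2:

Constraints: |xy| ≤ 2, |y| > 0

Valid decompositions (|xy| ≤ p, |y| ≥ 1):
  • x='', y='a', z='bc'
  • x='a', y='b', z='c'
  • x='', y='ab', z='c'

Total count: 3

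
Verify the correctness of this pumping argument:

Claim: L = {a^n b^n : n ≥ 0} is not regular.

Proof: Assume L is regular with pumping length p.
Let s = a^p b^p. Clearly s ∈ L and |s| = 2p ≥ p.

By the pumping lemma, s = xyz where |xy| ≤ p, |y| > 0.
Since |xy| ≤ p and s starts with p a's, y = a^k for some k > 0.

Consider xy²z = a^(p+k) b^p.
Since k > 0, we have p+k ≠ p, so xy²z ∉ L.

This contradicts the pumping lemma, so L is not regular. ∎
The proof is correct.

This proof is valid because:
1. The string s = a^p b^p is correctly in L
2. The decomposition analysis is correct: y must consist only of a's
3. The contradiction is valid: pumping increases a's but not b's
4. The conclusion follows logically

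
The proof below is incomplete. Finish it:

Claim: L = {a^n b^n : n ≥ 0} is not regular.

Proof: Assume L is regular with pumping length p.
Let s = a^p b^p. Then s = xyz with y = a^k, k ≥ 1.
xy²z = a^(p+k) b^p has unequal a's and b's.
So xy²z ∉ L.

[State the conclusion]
This contradicts the pumping lemma for regular languages,
which guarantees xy^i z ∈ L for all i ≥ 0.

Since our assumption that L is regular leads to a contradiction,
we conclude that L = {a^n b^n : n ≥ 0} is NOT regular. ∎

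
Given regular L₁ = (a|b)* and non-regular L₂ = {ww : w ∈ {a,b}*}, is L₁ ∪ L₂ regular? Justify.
Yes — L₁ ∪ L₂ is regular.

{ww} ⊆ (a|b)*, so L₁ ∪ L₂ = (a|b)*, which is regular.

Note that the bare facts "L₁ regular, L₂ non-regular" do not settle the question by themselves: the closure of regular languages under ∪, ∩, complement and difference applies only when BOTH operands are regular. With a non-regular operand the result can come out regular or non-regular depending on the specific languages, so one has to work out L₁ ∪ L₂ for this particular pair, as above.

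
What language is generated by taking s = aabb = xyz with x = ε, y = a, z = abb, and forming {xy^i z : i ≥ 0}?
{xy^i z : i ≥ 0} = {a^(i+1) b^2 : i ≥ 0} = {abb, aabb, aaabb, ...}

With x = ε, y = a, z = abb: Starting with aabb and pumping the first 'a' (z = abb keeps the second 'a'), we get strings with i+1 a's followed by 2 b's for i = 0, 1, 2, ...; note bb is not produced because z always contributes one a.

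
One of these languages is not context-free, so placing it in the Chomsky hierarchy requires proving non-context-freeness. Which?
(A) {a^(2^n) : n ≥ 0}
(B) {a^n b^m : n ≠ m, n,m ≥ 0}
(A) {a^(2^n) : n ≥ 0}

(A) {a^(2^n) : n ≥ 0} requires the CFL pumping lemma.

- {a^n b^m : n ≠ m, n,m ≥ 0} is context-free (but not regular)
  • Can be shown non-regular with the regular pumping lemma
  • After pumping a's, we can make n = m

- {a^(2^n) : n ≥ 0} is NOT context-free
  • Requires the CFL pumping lemma to prove
  • Gaps between powers of 2 grow exponentially

The CFL pumping lemma is "stronger" in that it can prove non-membership
in the larger class of context-free languages.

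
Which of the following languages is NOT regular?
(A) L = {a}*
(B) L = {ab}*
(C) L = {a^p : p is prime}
(C) {a^p : p is prime}

(C) L = {a^p : p is prime} is NOT regular.

The pumping lemma can be used to prove this:
After pumping, the length becomes composite

The other languages are regular because they can be recognized by finite automata.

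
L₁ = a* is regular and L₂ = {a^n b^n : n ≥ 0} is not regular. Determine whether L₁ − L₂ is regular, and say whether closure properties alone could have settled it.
Yes — L₁ − L₂ is regular.

The only string of a* that lies in {a^n b^n} is ε, so L₁ − L₂ = a* − {ε} = a⁺ = aa*, which is regular.

Note that the bare facts "L₁ regular, L₂ non-regular" do not settle the question by themselves: the closure of regular languages under ∪, ∩, complement and difference applies only when BOTH operands are regular. With a non-regular operand the result can come out regular or non-regular depending on the specific languages, so one has to work out L₁ − L₂ for this particular pair, as above.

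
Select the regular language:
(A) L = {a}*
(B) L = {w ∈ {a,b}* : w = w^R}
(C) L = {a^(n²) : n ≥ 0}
(A) {a}*

(A) L = {a}* is regular.

This can be recognized by a finite automaton (DFA/NFA).
Regular expressions like {a}* define regular languages.

The other choices are not regular:
- {a^(n²) : n ≥ 0}: After pumping, length is no longer a perfect square
- {w ∈ {a,b}* : w = w^R}: After pumping, the string is no longer symmetric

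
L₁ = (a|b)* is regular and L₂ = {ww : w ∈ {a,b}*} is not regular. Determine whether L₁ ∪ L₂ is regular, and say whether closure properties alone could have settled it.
Yes — L₁ ∪ L₂ is regular.

{ww} ⊆ (a|b)*, so L₁ ∪ L₂ = (a|b)*, which is regular.

Note that the bare facts "L₁ regular, L₂ non-regular" do not settle the question by themselves: the closure of regular languages under ∪, ∩, complement and difference applies only when BOTH operands are regular. With a non-regular operand the result can come out regular or non-regular depending on the specific languages, so one has to work out L₁ ∪ L₂ for this particular pair, as above.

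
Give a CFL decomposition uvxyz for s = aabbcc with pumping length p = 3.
u='aa', v='b', x='b', y='c', z='c'

For s = aabbcc with pumping length p = 3:

One valid decomposition:
- u = 'aa'
- v = 'b'
- x = 'b'
- y = 'c'
- z = 'c'

Verification:
- uvxyz = 'aa' + 'b' + 'b' + 'c' + 'c' = aabbcc ✓
- |vxy| = |'bbc'| = 3 ≤ 3 ✓
- |vy| = |'bc'| = 2 > 0 ✓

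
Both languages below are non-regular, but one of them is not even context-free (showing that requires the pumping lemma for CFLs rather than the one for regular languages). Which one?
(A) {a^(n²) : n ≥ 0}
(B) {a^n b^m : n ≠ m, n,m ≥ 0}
(A) {a^(n²) : n ≥ 0}

(A) {a^(n²) : n ≥ 0} requires the CFL pumping lemma.

- {a^n b^m : n ≠ m, n,m ≥ 0} is context-free (but not regular)
  • Can be shown non-regular with the regular pumping lemma
  • After pumping a's, we can make n = m

- {a^(n²) : n ≥ 0} is NOT context-free
  • Requires the CFL pumping lemma to prove
  • Gaps between squares grow unboundedly

The CFL pumping lemma is "stronger" in that it can prove non-membership
in the larger class of context-free languages.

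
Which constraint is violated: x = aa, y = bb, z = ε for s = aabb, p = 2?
Violated: |xy| ≤ p

The decomposition x = aa, y = bb, z = ε for s = aabb with p = 2
violates the constraint: |xy| ≤ p

|xy| = |aabb| = 4 > 2 = p. The decomposition puts too many characters in xy.

Pumping lemma constraints:
1. xyz = s (decomposition is valid)
2. |xy| ≤ p
3. |y| > 0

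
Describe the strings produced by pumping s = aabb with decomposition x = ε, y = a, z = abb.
{xy^i z : i ≥ 0} = {a^(i+1) b^2 : i ≥ 0} = {abb, aabb, aaabb, ...}

With x = ε, y = a, z = abb: Starting with aabb and pumping the first 'a' (z = abb keeps the second 'a'), we get strings with i+1 a's followed by 2 b's for i = 0, 1, 2, ...; note bb is not produced because z always contributes one a.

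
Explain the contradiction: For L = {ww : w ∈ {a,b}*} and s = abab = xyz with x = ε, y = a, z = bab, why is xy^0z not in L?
xy⁰z = bab ∉ L

Pumping with i = 0 replaces y = a by y⁰ = ε:
- Original: s = xyz = abab; abab splits into halves ab · ab, which are equal, so it is in L (w = ab)
- Pumped: xy⁰z = ε · ε · bab = bab
- bab has odd length 3, so it cannot be written as ww and is not in L

The pumping lemma would require xy⁰z ∈ L, so this decomposition yields a contradiction.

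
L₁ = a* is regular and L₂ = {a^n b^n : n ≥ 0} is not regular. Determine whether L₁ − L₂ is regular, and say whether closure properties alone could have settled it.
Yes — L₁ − L₂ is regular.

The only string of a* that lies in {a^n b^n} is ε, so L₁ − L₂ = a* − {ε} = a⁺ = aa*, which is regular.

Note that the bare facts "L₁ regular, L₂ non-regular" do not settle the question by themselves: the closure of regular languages under ∪, ∩, complement and difference applies only when BOTH operands are regular. With a non-regular operand the result can come out regular or non-regular depending on the specific languages, so one has to work out L₁ − L₂ for this particular pair, as above.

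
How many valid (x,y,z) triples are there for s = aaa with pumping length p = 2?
3

For s = 'aaa' with pumping length p = 2:

Constraints: |xy| ≤ 2, |y| > 0

Valid decompositions (|xy| ≤ p, |y| ≥ 1):
  • x='', y='a', z='aa'
  • x='a', y='a', z='a'
  • x='', y='aa', z='a'

Total count: 3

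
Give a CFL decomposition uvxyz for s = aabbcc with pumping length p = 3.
u='aa', v='b', x='b', y='c', z='c'

For s = aabbcc with pumping length p = 3:

One valid decomposition:
- u = 'aa'
- v = 'b'
- x = 'b'
- y = 'c'
- z = 'c'

Verification:
- uvxyz = 'aa' + 'b' + 'b' + 'c' + 'c' = aabbcc ✓
- |vxy| = |'bbc'| = 3 ≤ 3 ✓
- |vy| = |'bc'| = 2 > 0 ✓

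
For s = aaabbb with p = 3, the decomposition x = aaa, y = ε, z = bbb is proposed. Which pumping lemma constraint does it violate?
Violated: |y| > 0

The decomposition x = aaa, y = ε, z = bbb for s = aaabbb with p = 3
violates the constraint: |y| > 0

|y| = 0, but the pumping lemma requires |y| > 0 (y must be non-empty).

Pumping lemma constraints:
1. xyz = s (decomposition is valid)
2. |xy| ≤ p
3. |y| > 0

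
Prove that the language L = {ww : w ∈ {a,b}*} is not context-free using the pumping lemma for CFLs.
Assume for contradiction that L is context-free, and let p ≥ 1 be the pumping length given by the pumping lemma for CFLs.
Choose s = a^p b^p a^p b^p. Then s ∈ L (take w = a^p b^p) and |s| = 4p ≥ p.
By the CFL pumping lemma, s = uvxyz for some u, v, x, y, z with |vxy| ≤ p, |vy| ≥ 1, and uv^i xy^i z ∈ L for every i ≥ 0.

Write s as four blocks A₁ B₁ A₂ B₂ with A₁ = A₂ = a^p and B₁ = B₂ = b^p. Since |vxy| ≤ p, the window vxy lies inside at most two adjacent blocks. Take i = 0 and let t = uxz, so |t| = 4p − |vy| with 1 ≤ |vy| ≤ p. If |t| is odd, t ∉ L immediately, so assume |vy| is even (hence |vy| ≥ 2) and |t|/2 = 2p − |vy|/2, which satisfies p ≤ |t|/2 ≤ 2p − 1.

Case 1 (vxy inside A₁B₁): t = a^(p−j) b^(p−l) a^p b^p with j + l = |vy|. The second half of t has length < 2p, so it is a suffix of the trailing a^p b^p and ends in b; the first half is a^(p−j) b^(p−l) a^((j+l)/2), which ends in a because (j+l)/2 ≥ 1. The halves differ, so t ∉ L.

Case 2 (vxy inside B₁A₂, straddling the middle): t = a^p b^(p−j) a^(p−l) b^p with j + l = |vy|. If t = ww, then w is a prefix of t of length ≥ p, so w begins with a^p; and w is a suffix of t of length ≥ p, so w ends with b^p. That forces |w| ≥ 2p, contradicting |w| = |t|/2 ≤ 2p − 1. So t ∉ L.

Case 3 (vxy inside A₂B₂): t = a^p b^p a^(p−j) b^(p−l) with j + l = |vy|. The first half of t is a prefix of a^p b^p, so it begins with a; the second half is b^((j+l)/2) a^(p−j) b^(p−l), which begins with b. The halves differ, so t ∉ L.

In every case uv⁰xy⁰z = uxz ∉ L.

This contradicts the CFL pumping lemma, which requires uv^i xy^i z ∈ L for all i ≥ 0.
Hence L = {ww : w ∈ {a,b}*} is not context-free. ∎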